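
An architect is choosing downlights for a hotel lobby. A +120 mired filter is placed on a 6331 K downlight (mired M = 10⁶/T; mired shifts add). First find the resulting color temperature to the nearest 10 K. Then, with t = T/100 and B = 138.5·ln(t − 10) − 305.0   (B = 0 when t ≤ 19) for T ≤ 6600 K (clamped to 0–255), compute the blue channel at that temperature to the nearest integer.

146

M_in = 10⁶/6331 = 157.95; M_out = 157.95 + (+120) = 277.95.
T_out = 10⁶/277.95 = 3597.7 K → 3600 K; t = 36.
B = 138.5·ln(36 − 10) − 305.0 = 138.5·ln 26 − 305.0 = 138.5·3.2581 − 305.0 = 146.246.
Rounded: 146.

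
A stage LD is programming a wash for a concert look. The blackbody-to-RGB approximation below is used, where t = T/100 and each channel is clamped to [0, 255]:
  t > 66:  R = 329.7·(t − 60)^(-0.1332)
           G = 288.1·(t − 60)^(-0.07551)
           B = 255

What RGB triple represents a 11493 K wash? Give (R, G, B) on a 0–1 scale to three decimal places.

t = 11493/100 = 114.93; the t > 66 branch applies.
R = 329.7·(114.93 − 60)^(-0.1332) = 329.7·54.93^(-0.1332) = 329.7·0.58649 = 193.364.
G = 288.1·(114.93 − 60)^(-0.07551) = 288.1·54.93^(-0.07551) = 288.1·0.73897 = 212.897.
B = 255 by definition for t > 66.
Dividing each by 255: (0.7583, 0.8349, 1.0000) → (0.758, 0.835, 1.000).

(0.758, 0.835, 1.000)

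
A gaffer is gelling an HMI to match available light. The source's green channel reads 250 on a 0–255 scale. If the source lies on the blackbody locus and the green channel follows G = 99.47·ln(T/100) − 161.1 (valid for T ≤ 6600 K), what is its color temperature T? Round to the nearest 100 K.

ln t = (250 + 161.1) / 99.47 = 4.1329.
t = e^4.1329 = 62.359.
T = 100·t = 6236 K → 6200 K to the nearest 100 K.

6200 K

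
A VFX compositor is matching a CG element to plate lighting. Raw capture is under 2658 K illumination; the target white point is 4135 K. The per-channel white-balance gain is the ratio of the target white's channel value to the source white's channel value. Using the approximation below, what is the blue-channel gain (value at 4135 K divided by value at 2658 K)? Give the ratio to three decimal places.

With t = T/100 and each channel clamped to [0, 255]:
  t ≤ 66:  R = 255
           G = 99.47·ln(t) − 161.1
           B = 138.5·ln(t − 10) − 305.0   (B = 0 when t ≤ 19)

At 2658 K (t = 26.58):
  B = 138.5·ln(26.58 − 10) − 305.0 = 138.5·ln 16.58 − 305.0 = 138.5·2.8082 − 305.0 = 83.935.
At 4135 K (t = 41.35):
  B = 138.5·ln(41.35 − 10) − 305.0 = 138.5·ln 31.35 − 305.0 = 138.5·3.4452 − 305.0 = 172.162.
Gain = 172.162 / 83.935 = 2.0511 → 2.051.

2.051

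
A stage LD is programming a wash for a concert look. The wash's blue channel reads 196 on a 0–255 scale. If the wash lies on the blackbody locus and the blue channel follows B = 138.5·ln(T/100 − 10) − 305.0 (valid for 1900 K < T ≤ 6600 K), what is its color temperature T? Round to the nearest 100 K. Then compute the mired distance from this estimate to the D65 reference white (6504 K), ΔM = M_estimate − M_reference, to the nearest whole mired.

+59 mireds

ln(t − 10) = (196 + 305.0) / 138.5 = 3.6173.
t − 10 = e^3.6173 = 37.238, so t = 47.238.
T = 100·t = 4724 K → 4700 K to the nearest 100 K.
M_estimate = 10⁶/4700 = 212.77; M_reference = 10⁶/6504 = 153.75.
ΔM = 212.77 − 153.75 = 59.01 → +59 mireds.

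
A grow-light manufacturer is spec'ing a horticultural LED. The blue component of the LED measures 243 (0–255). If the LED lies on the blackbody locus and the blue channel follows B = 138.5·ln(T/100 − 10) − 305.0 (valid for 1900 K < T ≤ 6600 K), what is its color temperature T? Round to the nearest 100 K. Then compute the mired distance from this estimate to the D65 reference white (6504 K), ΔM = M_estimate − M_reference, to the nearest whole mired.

ln(t − 10) = (243 + 305.0) / 138.5 = 3.9567.
t − 10 = e^3.9567 = 52.283, so t = 62.283.
T = 100·t = 6228 K → 6200 K to the nearest 100 K.
M_estimate = 10⁶/6200 = 161.29; M_reference = 10⁶/6504 = 153.75.
ΔM = 161.29 − 153.75 = 7.54 → +8 mireds.

+8 mireds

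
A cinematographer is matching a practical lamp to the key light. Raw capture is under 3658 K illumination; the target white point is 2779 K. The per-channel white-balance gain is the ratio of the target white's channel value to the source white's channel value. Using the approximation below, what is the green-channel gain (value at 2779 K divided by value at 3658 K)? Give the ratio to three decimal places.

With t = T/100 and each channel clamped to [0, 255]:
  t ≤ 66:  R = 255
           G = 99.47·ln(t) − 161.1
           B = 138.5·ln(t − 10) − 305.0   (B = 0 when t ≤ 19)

0.861

At 3658 K (t = 36.58):
  G = 99.47·ln 36.58 − 161.1 = 99.47·3.5995 − 161.1 = 196.942.
At 2779 K (t = 27.79):
  G = 99.47·ln 27.79 − 161.1 = 99.47·3.3247 − 161.1 = 169.606.
Gain = 169.606 / 196.942 = 0.8612 → 0.861.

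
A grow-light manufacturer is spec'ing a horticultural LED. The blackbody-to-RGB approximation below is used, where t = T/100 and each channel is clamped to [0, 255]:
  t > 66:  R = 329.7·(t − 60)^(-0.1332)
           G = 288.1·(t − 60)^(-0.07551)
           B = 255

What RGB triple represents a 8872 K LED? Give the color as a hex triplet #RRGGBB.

#D3E0FF

t = 8872/100 = 88.72; the t > 66 branch applies.
R = 329.7·(88.72 − 60)^(-0.1332) = 329.7·28.72^(-0.1332) = 329.7·0.63940 = 210.809.
G = 288.1·(88.72 − 60)^(-0.07551) = 288.1·28.72^(-0.07551) = 288.1·0.77605 = 223.581.
B = 255 by definition for t > 66.
Rounded: (211, 224, 255).
In hex: #D3E0FF.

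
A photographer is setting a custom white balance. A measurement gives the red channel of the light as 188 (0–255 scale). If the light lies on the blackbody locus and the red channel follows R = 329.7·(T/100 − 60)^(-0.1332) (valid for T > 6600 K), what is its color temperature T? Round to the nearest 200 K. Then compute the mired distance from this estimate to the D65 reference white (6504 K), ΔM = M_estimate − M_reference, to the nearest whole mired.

-76 mireds

(t − 60)^(-0.1332) = 188/329.7 = 0.57022.
t − 60 = 0.57022^(1/-0.1332) = 0.57022^(-7.508) = 67.848, so t = 127.848.
T = 100·t = 12785 K → 12800 K to the nearest 200 K.
M_estimate = 10⁶/12800 = 78.12; M_reference = 10⁶/6504 = 153.75.
ΔM = 78.12 − 153.75 = -75.63 → -76 mireds.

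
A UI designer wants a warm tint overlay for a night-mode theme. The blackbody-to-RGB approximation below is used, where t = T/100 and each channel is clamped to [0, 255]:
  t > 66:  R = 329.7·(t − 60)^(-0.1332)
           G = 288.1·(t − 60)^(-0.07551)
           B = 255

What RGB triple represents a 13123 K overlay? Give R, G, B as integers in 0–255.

R=187, G=209, B=255

t = 13123/100 = 131.23; the t > 66 branch applies.
R = 329.7·(131.23 − 60)^(-0.1332) = 329.7·71.23^(-0.1332) = 329.7·0.56653 = 186.786.
G = 288.1·(131.23 − 60)^(-0.07551) = 288.1·71.23^(-0.07551) = 288.1·0.72461 = 208.761.
B = 255 by definition for t > 66.
Rounded: (187, 209, 255).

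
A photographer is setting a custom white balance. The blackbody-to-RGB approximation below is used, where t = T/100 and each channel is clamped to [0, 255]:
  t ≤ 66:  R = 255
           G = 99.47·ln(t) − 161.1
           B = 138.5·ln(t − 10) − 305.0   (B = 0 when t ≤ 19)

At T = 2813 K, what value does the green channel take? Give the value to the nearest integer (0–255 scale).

t = 2813/100 = 28.13; the t ≤ 66 branch applies.
G = 99.47·ln 28.13 − 161.1 = 99.47·3.3368 − 161.1 = 170.815.
Rounded: 171.

171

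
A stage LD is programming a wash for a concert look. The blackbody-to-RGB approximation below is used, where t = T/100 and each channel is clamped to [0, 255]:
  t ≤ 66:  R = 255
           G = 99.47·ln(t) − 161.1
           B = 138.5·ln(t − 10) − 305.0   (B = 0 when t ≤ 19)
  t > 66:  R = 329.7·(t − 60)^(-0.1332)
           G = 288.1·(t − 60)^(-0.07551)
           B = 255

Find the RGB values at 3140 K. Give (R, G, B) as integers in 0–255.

(255, 182, 119)

t = 3140/100 = 31.4; the t ≤ 66 branch applies.
R = 255 by definition for t ≤ 66.
G = 99.47·ln 31.4 − 161.1 = 99.47·3.4468 − 161.1 = 181.754.
B = 138.5·ln(31.4 − 10) − 305.0 = 138.5·ln 21.4 − 305.0 = 138.5·3.0634 − 305.0 = 119.280.
Rounded: (255, 182, 119).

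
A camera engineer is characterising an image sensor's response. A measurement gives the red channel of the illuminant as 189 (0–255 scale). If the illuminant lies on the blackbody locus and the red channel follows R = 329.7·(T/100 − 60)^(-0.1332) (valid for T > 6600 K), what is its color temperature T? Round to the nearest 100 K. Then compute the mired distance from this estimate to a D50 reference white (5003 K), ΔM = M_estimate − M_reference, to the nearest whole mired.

-120 mireds

(t − 60)^(-0.1332) = 189/329.7 = 0.57325.
t − 60 = 0.57325^(1/-0.1332) = 0.57325^(-7.508) = 65.199, so t = 125.199.
T = 100·t = 12520 K → 12500 K to the nearest 100 K.
M_estimate = 10⁶/12500 = 80.00; M_reference = 10⁶/5003 = 199.88.
ΔM = 80.00 − 199.88 = -119.88 → -120 mireds.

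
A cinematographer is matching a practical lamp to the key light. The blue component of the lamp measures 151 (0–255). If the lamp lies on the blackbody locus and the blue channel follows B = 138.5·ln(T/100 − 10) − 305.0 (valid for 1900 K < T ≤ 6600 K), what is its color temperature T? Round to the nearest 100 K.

ln(t − 10) = (151 + 305.0) / 138.5 = 3.2924.
t − 10 = e^3.2924 = 26.908, so t = 36.908.
T = 100·t = 3691 K → 3700 K to the nearest 100 K.

3700 K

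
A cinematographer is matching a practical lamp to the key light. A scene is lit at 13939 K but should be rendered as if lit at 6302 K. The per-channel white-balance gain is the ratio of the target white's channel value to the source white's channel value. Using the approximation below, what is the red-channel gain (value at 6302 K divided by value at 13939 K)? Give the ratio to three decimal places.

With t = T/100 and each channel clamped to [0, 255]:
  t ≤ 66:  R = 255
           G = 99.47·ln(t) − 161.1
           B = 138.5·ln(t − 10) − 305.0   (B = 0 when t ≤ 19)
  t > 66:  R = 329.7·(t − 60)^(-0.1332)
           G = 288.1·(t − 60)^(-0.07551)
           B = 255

1.385

At 13939 K (t = 139.39):
  R = 329.7·(139.39 − 60)^(-0.1332) = 329.7·79.39^(-0.1332) = 329.7·0.55841 = 184.107.
At 6302 K (t = 63.02):
  R = 255 by definition for t ≤ 66.
Gain = 255.000 / 184.107 = 1.3851 → 1.385.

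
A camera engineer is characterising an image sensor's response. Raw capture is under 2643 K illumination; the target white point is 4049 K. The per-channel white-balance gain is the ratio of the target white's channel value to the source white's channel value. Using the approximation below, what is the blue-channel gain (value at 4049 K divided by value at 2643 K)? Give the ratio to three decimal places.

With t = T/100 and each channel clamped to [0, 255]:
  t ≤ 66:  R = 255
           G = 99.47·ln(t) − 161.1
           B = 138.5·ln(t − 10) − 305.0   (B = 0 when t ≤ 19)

At 2643 K (t = 26.43):
  B = 138.5·ln(26.43 − 10) − 305.0 = 138.5·ln 16.43 − 305.0 = 138.5·2.7991 − 305.0 = 82.677.
At 4049 K (t = 40.49):
  B = 138.5·ln(40.49 − 10) − 305.0 = 138.5·ln 30.49 − 305.0 = 138.5·3.4174 − 305.0 = 168.310.
Gain = 168.310 / 82.677 = 2.0358 → 2.036.

2.036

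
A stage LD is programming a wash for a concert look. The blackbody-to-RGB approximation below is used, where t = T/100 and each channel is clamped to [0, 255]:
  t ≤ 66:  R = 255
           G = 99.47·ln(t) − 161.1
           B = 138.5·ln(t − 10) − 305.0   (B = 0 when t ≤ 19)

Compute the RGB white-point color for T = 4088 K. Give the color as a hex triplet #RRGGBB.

t = 4088/100 = 40.88; the t ≤ 66 branch applies.
R = 255 by definition for t ≤ 66.
G = 99.47·ln 40.88 − 161.1 = 99.47·3.7106 − 161.1 = 207.997.
B = 138.5·ln(40.88 − 10) − 305.0 = 138.5·ln 30.88 − 305.0 = 138.5·3.4301 − 305.0 = 170.070.
Rounded: (255, 208, 170).
In hex: #FFD0AA.

#FFD0AA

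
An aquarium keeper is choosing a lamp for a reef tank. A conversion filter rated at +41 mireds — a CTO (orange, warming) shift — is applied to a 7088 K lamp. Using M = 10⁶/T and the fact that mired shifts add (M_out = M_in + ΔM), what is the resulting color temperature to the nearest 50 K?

M_in = 10⁶/7088 = 141.08 mireds.
M_out = 141.08 + (+41) = 182.08 mireds.
T_out = 10⁶/182.08 = 5492.0 K → 5500 K.

5500 K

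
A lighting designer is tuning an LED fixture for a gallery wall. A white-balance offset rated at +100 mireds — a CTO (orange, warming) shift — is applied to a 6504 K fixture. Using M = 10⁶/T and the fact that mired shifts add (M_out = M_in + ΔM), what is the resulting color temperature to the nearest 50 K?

3950 K

M_in = 10⁶/6504 = 153.75 mireds.
M_out = 153.75 + (+100) = 253.75 mireds.
T_out = 10⁶/253.75 = 3940.9 K → 3950 K.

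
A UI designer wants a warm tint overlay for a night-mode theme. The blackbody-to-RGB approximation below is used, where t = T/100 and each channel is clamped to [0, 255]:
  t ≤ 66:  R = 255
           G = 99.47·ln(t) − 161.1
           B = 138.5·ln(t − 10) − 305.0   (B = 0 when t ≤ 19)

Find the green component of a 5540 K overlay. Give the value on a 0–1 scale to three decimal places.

0.934

t = 5540/100 = 55.4; the t ≤ 66 branch applies.
G = 99.47·ln 55.4 − 161.1 = 99.47·4.0146 − 161.1 = 238.230.
On a 0–1 scale: 238.230/255 = 0.9342 → 0.934.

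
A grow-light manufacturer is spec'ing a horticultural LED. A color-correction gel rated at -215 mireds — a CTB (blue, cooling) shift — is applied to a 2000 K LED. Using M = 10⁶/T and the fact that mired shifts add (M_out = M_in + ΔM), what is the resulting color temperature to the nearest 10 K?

M_in = 10⁶/2000 = 500.00 mireds.
M_out = 500.00 + (-215) = 285.00 mireds.
T_out = 10⁶/285.00 = 3508.8 K → 3510 K.

3510 K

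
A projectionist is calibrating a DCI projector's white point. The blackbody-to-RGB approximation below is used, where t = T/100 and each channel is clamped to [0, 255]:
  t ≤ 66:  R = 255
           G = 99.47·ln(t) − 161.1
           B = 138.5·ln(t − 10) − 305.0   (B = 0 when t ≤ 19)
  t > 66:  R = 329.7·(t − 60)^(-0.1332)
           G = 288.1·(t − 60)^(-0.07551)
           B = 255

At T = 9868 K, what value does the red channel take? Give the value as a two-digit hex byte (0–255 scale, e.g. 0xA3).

t = 9868/100 = 98.68; the t > 66 branch applies.
R = 329.7·(98.68 − 60)^(-0.1332) = 329.7·38.68^(-0.1332) = 329.7·0.61454 = 202.612.
Rounded: 203; in hex, 0xCB.

0xCB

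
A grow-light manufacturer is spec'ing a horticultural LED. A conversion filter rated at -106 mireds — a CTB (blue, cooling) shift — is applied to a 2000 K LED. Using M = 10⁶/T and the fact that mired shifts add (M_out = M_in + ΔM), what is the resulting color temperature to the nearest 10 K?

2540 K

M_in = 10⁶/2000 = 500.00 mireds.
M_out = 500.00 + (-106) = 394.00 mireds.
T_out = 10⁶/394.00 = 2538.1 K → 2540 K.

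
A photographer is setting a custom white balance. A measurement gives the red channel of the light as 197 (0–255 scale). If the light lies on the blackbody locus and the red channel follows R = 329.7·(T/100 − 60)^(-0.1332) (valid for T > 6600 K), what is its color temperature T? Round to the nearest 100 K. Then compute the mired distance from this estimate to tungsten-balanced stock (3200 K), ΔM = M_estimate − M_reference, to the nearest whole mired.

-220 mireds

(t − 60)^(-0.1332) = 197/329.7 = 0.59751.
t − 60 = 0.59751^(1/-0.1332) = 0.59751^(-7.508) = 47.761, so t = 107.761.
T = 100·t = 10776 K → 10800 K to the nearest 100 K.
M_estimate = 10⁶/10800 = 92.59; M_reference = 10⁶/3200 = 312.50.
ΔM = 92.59 − 312.50 = -219.91 → -220 mireds.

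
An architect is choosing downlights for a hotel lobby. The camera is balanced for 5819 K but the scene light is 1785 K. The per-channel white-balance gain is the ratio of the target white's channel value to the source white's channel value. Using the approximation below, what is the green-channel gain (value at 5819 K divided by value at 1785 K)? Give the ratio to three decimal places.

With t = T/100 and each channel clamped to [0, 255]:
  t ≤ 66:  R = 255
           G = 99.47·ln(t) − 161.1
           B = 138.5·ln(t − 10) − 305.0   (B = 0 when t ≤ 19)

1.936

At 1785 K (t = 17.85):
  G = 99.47·ln 17.85 − 161.1 = 99.47·2.8820 − 161.1 = 125.573.
At 5819 K (t = 58.19):
  G = 99.47·ln 58.19 − 161.1 = 99.47·4.0637 − 161.1 = 243.118.
Gain = 243.118 / 125.573 = 1.9361 → 1.936.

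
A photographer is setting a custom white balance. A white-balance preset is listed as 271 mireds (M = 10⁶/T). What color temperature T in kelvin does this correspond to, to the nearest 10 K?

T = 10⁶ / 271 = 3690.04 K → 3690 K.

3690 K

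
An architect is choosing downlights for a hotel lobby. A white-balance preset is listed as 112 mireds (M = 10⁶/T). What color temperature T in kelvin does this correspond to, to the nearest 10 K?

8930 K

T = 10⁶ / 112 = 8928.57 K → 8930 K.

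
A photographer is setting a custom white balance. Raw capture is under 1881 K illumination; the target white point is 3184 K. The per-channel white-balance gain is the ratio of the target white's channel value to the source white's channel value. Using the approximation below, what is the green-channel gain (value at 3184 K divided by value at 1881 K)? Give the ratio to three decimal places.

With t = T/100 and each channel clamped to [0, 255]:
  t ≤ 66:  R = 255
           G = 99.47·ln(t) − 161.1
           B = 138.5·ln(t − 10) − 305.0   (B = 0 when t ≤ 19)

1.400

At 1881 K (t = 18.81):
  G = 99.47·ln 18.81 − 161.1 = 99.47·2.9344 − 161.1 = 130.784.
At 3184 K (t = 31.84):
  G = 99.47·ln 31.84 − 161.1 = 99.47·3.4607 − 161.1 = 183.138.
Gain = 183.138 / 130.784 = 1.4003 → 1.400.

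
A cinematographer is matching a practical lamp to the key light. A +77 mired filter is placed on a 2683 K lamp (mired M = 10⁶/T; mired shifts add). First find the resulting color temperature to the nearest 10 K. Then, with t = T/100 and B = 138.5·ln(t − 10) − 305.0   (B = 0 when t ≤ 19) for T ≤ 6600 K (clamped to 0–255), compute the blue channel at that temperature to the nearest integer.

M_in = 10⁶/2683 = 372.72; M_out = 372.72 + (+77) = 449.72.
T_out = 10⁶/449.72 = 2223.6 K → 2220 K; t = 22.2.
B = 138.5·ln(22.2 − 10) − 305.0 = 138.5·ln 12.2 − 305.0 = 138.5·2.5014 − 305.0 = 41.449.
Rounded: 41.

41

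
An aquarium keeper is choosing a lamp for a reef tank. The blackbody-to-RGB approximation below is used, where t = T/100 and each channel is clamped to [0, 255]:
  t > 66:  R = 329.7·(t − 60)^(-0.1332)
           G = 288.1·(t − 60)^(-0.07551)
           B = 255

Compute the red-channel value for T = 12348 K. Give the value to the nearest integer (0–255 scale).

t = 12348/100 = 123.48; the t > 66 branch applies.
R = 329.7·(123.48 − 60)^(-0.1332) = 329.7·63.48^(-0.1332) = 329.7·0.57529 = 189.674.
Rounded: 190.

190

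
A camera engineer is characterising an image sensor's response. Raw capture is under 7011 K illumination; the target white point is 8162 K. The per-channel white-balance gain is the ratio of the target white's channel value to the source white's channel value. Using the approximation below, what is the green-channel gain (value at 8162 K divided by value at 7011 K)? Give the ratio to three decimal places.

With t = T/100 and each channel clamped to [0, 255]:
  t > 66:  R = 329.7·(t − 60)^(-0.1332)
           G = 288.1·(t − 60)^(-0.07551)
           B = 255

At 7011 K (t = 70.11):
  G = 288.1·(70.11 − 60)^(-0.07551) = 288.1·10.11^(-0.07551) = 288.1·0.83971 = 241.922.
At 8162 K (t = 81.62):
  G = 288.1·(81.62 − 60)^(-0.07551) = 288.1·21.62^(-0.07551) = 288.1·0.79288 = 228.427.
Gain = 228.427 / 241.922 = 0.9442 → 0.944.

0.944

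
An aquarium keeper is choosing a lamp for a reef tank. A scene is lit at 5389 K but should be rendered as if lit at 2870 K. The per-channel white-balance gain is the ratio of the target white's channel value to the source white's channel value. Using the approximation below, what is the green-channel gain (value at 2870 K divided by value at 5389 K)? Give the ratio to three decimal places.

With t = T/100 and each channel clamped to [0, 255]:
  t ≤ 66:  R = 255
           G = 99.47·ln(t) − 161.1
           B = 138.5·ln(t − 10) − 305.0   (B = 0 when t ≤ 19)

At 5389 K (t = 53.89):
  G = 99.47·ln 53.89 − 161.1 = 99.47·3.9869 − 161.1 = 235.481.
At 2870 K (t = 28.7):
  G = 99.47·ln 28.7 − 161.1 = 99.47·3.3569 − 161.1 = 172.811.
Gain = 172.811 / 235.481 = 0.7339 → 0.734.

0.734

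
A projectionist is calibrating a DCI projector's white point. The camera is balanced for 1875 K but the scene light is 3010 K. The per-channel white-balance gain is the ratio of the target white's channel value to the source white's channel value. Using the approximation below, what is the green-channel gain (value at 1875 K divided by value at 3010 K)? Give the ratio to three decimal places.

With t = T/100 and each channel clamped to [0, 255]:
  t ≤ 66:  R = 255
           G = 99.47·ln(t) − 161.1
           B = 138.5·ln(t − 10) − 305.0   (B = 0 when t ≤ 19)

At 3010 K (t = 30.1):
  G = 99.47·ln 30.1 − 161.1 = 99.47·3.4045 − 161.1 = 177.548.
At 1875 K (t = 18.75):
  G = 99.47·ln 18.75 − 161.1 = 99.47·2.9312 − 161.1 = 130.466.
Gain = 130.466 / 177.548 = 0.7348 → 0.735.

0.735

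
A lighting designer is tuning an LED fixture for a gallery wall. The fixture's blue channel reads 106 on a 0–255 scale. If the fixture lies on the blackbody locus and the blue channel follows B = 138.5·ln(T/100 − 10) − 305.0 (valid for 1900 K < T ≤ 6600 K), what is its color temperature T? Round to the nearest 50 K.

2950 K

ln(t − 10) = (106 + 305.0) / 138.5 = 2.9675.
t − 10 = e^2.9675 = 19.443, so t = 29.443.
T = 100·t = 2944 K → 2950 K to the nearest 50 K.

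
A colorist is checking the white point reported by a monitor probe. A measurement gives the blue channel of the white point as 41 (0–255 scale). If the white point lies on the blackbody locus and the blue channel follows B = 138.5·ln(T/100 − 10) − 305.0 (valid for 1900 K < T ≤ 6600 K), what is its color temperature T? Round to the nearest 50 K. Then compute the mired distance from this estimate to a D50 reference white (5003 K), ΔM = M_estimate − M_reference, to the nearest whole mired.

ln(t − 10) = (41 + 305.0) / 138.5 = 2.4982.
t − 10 = e^2.4982 = 12.161, so t = 22.161.
T = 100·t = 2216 K → 2200 K to the nearest 50 K.
M_estimate = 10⁶/2200 = 454.55; M_reference = 10⁶/5003 = 199.88.
ΔM = 454.55 − 199.88 = 254.67 → +255 mireds.

+255 mireds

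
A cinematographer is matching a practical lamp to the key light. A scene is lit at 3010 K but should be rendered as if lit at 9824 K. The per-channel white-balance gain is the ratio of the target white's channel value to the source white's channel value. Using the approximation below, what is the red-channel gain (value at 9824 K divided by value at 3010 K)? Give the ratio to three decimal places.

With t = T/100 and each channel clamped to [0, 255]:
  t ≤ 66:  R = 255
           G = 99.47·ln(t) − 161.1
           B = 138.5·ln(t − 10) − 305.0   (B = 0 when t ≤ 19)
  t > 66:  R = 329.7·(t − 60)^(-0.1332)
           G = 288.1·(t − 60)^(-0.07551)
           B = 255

At 3010 K (t = 30.1):
  R = 255 by definition for t ≤ 66.
At 9824 K (t = 98.24):
  R = 329.7·(98.24 − 60)^(-0.1332) = 329.7·38.24^(-0.1332) = 329.7·0.61547 = 202.921.
Gain = 202.921 / 255.000 = 0.7958 → 0.796.

0.796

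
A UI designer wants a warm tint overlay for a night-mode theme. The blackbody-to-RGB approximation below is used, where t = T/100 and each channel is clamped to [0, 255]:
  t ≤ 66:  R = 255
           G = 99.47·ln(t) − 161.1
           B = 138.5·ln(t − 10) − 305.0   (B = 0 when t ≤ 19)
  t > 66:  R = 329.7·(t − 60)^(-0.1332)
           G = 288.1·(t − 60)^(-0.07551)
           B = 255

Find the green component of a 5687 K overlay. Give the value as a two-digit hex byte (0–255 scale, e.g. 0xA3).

t = 5687/100 = 56.87; the t ≤ 66 branch applies.
G = 99.47·ln 56.87 − 161.1 = 99.47·4.0408 − 161.1 = 240.835.
Rounded: 241; in hex, 0xF1.

0xF1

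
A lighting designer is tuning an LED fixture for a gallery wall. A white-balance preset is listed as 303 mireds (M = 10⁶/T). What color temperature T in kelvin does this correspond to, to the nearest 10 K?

3300 K

T = 10⁶ / 303 = 3300.33 K → 3300 K.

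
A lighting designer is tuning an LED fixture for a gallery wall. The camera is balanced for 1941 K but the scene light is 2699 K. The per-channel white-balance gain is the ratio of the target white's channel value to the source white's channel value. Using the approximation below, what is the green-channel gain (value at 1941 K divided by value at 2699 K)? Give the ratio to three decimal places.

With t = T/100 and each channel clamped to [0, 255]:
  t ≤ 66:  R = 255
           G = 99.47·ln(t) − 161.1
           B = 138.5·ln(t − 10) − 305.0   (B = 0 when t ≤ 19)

0.803

At 2699 K (t = 26.99):
  G = 99.47·ln 26.99 − 161.1 = 99.47·3.2955 − 161.1 = 166.700.
At 1941 K (t = 19.41):
  G = 99.47·ln 19.41 − 161.1 = 99.47·2.9658 − 161.1 = 133.907.
Gain = 133.907 / 166.700 = 0.8033 → 0.803.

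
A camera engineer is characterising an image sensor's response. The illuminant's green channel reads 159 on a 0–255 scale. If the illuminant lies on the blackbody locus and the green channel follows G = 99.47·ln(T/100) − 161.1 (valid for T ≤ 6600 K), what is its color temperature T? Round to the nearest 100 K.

ln t = (159 + 161.1) / 99.47 = 3.2181.
t = e^3.2181 = 24.980.
T = 100·t = 2498 K → 2500 K to the nearest 100 K.

2500 K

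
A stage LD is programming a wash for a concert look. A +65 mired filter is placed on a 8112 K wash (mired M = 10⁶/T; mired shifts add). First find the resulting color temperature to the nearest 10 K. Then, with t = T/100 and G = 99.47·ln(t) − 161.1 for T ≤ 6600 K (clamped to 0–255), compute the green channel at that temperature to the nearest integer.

234

M_in = 10⁶/8112 = 123.27; M_out = 123.27 + (+65) = 188.27.
T_out = 10⁶/188.27 = 5311.4 K → 5310 K; t = 53.1.
G = 99.47·ln 53.1 − 161.1 = 99.47·3.9722 − 161.1 = 234.012.
Rounded: 234.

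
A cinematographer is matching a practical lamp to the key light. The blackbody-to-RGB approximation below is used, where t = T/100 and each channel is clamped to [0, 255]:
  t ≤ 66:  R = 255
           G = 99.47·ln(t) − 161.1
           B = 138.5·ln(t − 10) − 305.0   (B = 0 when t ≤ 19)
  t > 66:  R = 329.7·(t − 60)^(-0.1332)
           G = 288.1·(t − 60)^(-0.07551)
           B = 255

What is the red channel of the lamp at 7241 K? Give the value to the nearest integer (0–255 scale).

t = 7241/100 = 72.41; the t > 66 branch applies.
R = 329.7·(72.41 − 60)^(-0.1332) = 329.7·12.41^(-0.1332) = 329.7·0.71501 = 235.737.
Rounded: 236.

236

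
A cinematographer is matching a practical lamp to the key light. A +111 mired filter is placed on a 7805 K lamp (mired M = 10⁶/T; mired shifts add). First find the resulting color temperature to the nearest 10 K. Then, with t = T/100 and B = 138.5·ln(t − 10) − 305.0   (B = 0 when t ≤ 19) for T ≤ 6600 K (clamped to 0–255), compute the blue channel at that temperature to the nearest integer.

M_in = 10⁶/7805 = 128.12; M_out = 128.12 + (+111) = 239.12.
T_out = 10⁶/239.12 = 4181.9 K → 4180 K; t = 41.8.
B = 138.5·ln(41.8 − 10) − 305.0 = 138.5·ln 31.8 − 305.0 = 138.5·3.4595 − 305.0 = 174.136.
Rounded: 174.

174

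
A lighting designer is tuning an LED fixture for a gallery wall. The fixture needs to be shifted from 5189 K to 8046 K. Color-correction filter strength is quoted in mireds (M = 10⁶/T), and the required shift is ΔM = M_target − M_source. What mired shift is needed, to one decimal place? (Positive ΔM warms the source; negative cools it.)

-68.4 mireds

M_source = 10⁶/5189 = 192.715; M_target = 10⁶/8046 = 124.285.
ΔM = 124.285 − 192.715 = -68.430 → -68.4 mireds, a cooling shift.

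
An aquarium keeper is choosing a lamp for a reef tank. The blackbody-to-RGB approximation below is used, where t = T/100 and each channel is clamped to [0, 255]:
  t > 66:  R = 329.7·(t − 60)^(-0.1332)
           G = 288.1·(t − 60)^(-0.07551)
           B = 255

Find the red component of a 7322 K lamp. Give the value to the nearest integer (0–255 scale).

t = 7322/100 = 73.22; the t > 66 branch applies.
R = 329.7·(73.22 − 60)^(-0.1332) = 329.7·13.22^(-0.1332) = 329.7·0.70901 = 233.760.
Rounded: 234.

234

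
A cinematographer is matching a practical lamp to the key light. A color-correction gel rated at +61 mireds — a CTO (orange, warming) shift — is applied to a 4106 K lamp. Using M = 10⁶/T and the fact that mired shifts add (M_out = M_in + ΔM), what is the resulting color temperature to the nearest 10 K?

M_in = 10⁶/4106 = 243.55 mireds.
M_out = 243.55 + (+61) = 304.55 mireds.
T_out = 10⁶/304.55 = 3283.6 K → 3280 K.

3280 K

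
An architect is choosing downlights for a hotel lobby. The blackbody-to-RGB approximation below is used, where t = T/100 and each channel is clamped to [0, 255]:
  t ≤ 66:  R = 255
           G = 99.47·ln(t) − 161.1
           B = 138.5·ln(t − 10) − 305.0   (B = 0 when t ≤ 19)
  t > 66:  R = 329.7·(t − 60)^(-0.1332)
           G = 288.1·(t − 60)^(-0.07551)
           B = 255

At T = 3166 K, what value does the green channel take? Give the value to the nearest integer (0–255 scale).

183

t = 3166/100 = 31.66; the t ≤ 66 branch applies.
G = 99.47·ln 31.66 − 161.1 = 99.47·3.4551 − 161.1 = 182.574.
Rounded: 183.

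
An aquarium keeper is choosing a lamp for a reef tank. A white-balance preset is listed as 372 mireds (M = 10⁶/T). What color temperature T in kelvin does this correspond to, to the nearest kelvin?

2688 K

T = 10⁶ / 372 = 2688.17 K → 2688 K.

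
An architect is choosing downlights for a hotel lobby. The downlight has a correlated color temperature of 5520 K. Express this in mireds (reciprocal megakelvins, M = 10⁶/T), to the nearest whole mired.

M = 10⁶ / 5520 = 181.159 → 181 mireds.

181 mireds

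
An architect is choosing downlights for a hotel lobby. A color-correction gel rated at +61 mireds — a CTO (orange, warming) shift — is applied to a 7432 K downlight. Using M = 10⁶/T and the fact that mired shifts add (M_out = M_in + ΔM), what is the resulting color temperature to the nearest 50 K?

5100 K

M_in = 10⁶/7432 = 134.55 mireds.
M_out = 134.55 + (+61) = 195.55 mireds.
T_out = 10⁶/195.55 = 5113.7 K → 5100 K.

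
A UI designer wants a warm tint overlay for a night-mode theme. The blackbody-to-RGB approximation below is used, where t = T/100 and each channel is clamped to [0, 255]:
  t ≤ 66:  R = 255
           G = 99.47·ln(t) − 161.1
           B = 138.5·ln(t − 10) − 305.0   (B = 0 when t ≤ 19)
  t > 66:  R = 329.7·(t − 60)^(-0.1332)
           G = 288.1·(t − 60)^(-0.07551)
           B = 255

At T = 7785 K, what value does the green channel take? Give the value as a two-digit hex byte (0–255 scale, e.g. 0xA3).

0xE8

t = 7785/100 = 77.85; the t > 66 branch applies.
G = 288.1·(77.85 − 60)^(-0.07551) = 288.1·17.85^(-0.07551) = 288.1·0.80443 = 231.757.
Rounded: 232; in hex, 0xE8.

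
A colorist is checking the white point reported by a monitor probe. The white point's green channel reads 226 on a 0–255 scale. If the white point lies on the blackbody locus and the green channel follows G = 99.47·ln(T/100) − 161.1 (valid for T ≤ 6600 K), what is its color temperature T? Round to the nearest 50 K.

4900 K

ln t = (226 + 161.1) / 99.47 = 3.8916.
t = e^3.8916 = 48.990.
T = 100·t = 4899 K → 4900 K to the nearest 50 K.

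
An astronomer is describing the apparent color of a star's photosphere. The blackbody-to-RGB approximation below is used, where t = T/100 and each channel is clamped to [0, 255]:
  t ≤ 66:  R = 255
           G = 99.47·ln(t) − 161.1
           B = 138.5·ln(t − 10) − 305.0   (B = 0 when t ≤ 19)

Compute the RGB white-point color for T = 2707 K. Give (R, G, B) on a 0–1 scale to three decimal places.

t = 2707/100 = 27.07; the t ≤ 66 branch applies.
R = 255 by definition for t ≤ 66.
G = 99.47·ln 27.07 − 161.1 = 99.47·3.2984 − 161.1 = 166.994.
B = 138.5·ln(27.07 − 10) − 305.0 = 138.5·ln 17.07 − 305.0 = 138.5·2.8373 − 305.0 = 87.969.
Dividing each by 255: (1.0000, 0.6549, 0.3450) → (1.000, 0.655, 0.345).

(1.000, 0.655, 0.345)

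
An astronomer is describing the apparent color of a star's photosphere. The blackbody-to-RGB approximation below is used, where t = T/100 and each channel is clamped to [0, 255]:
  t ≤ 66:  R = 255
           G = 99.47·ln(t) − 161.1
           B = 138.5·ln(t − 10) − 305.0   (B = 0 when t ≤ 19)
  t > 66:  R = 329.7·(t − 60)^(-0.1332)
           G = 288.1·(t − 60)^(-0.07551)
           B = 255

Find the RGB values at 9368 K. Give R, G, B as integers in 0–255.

t = 9368/100 = 93.68; the t > 66 branch applies.
R = 329.7·(93.68 − 60)^(-0.1332) = 329.7·33.68^(-0.1332) = 329.7·0.62597 = 206.383.
G = 288.1·(93.68 − 60)^(-0.07551) = 288.1·33.68^(-0.07551) = 288.1·0.76678 = 220.908.
B = 255 by definition for t > 66.
Rounded: (206, 221, 255).

R=206, G=221, B=255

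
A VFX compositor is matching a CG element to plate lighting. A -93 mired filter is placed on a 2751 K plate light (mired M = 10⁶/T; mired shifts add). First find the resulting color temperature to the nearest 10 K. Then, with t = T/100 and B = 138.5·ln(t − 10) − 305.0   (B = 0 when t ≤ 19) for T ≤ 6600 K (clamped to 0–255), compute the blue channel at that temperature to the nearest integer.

M_in = 10⁶/2751 = 363.50; M_out = 363.50 + (-93) = 270.50.
T_out = 10⁶/270.50 = 3696.8 K → 3700 K; t = 37.
B = 138.5·ln(37 − 10) − 305.0 = 138.5·ln 27 − 305.0 = 138.5·3.2958 − 305.0 = 151.473.
Rounded: 151.

151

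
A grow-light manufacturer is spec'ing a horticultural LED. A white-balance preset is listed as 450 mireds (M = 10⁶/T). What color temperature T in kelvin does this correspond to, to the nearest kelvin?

T = 10⁶ / 450 = 2222.22 K → 2222 K.

2222 K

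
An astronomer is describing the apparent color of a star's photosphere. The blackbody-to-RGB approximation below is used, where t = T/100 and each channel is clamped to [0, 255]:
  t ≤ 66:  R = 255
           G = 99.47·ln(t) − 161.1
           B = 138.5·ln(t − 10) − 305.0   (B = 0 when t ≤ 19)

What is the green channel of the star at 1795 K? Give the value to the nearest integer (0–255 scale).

t = 1795/100 = 17.95; the t ≤ 66 branch applies.
G = 99.47·ln 17.95 − 161.1 = 99.47·2.8876 − 161.1 = 126.129.
Rounded: 126.

126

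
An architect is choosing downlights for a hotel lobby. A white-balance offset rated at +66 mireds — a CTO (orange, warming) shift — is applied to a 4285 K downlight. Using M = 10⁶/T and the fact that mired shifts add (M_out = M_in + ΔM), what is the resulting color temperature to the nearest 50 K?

M_in = 10⁶/4285 = 233.37 mireds.
M_out = 233.37 + (+66) = 299.37 mireds.
T_out = 10⁶/299.37 = 3340.3 K → 3350 K.

3350 K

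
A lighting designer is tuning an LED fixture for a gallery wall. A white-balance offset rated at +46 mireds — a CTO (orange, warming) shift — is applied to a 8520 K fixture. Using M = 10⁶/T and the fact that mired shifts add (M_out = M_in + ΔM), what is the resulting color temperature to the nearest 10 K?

6120 K

M_in = 10⁶/8520 = 117.37 mireds.
M_out = 117.37 + (+46) = 163.37 mireds.
T_out = 10⁶/163.37 = 6121.0 K → 6120 K.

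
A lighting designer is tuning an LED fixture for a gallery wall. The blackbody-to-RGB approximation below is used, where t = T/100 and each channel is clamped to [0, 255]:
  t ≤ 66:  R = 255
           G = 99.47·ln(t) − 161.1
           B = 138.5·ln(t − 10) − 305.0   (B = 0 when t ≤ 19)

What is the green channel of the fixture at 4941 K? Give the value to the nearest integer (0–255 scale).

227

t = 4941/100 = 49.41; the t ≤ 66 branch applies.
G = 99.47·ln 49.41 − 161.1 = 99.47·3.9002 − 161.1 = 226.848.
Rounded: 227.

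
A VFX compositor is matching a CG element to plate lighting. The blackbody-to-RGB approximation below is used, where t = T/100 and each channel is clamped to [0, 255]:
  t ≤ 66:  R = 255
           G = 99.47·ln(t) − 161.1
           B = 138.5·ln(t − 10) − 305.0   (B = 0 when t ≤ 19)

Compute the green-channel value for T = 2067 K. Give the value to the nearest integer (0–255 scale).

140

t = 2067/100 = 20.67; the t ≤ 66 branch applies.
G = 99.47·ln 20.67 − 161.1 = 99.47·3.0287 − 161.1 = 140.163.
Rounded: 140.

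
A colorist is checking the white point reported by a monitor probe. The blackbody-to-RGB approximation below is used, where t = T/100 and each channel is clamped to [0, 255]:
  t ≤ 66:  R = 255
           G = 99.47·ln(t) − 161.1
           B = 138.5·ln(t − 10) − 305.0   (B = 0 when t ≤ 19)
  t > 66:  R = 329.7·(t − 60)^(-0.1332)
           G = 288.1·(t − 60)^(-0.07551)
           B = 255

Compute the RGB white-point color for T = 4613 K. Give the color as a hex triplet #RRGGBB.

t = 4613/100 = 46.13; the t ≤ 66 branch applies.
R = 255 by definition for t ≤ 66.
G = 99.47·ln 46.13 − 161.1 = 99.47·3.8315 − 161.1 = 220.016.
B = 138.5·ln(46.13 − 10) − 305.0 = 138.5·ln 36.13 − 305.0 = 138.5·3.5871 − 305.0 = 191.817.
Rounded: (255, 220, 192).
In hex: #FFDCC0.

#FFDCC0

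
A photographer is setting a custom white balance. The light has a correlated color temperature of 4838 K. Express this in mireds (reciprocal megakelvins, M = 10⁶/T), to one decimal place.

M = 10⁶ / 4838 = 206.697 → 206.7 mireds.

206.7 mireds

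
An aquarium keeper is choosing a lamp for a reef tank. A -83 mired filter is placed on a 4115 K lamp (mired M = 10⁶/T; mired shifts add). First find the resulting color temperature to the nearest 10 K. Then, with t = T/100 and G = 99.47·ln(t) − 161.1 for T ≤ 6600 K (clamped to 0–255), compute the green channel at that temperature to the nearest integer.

250

M_in = 10⁶/4115 = 243.01; M_out = 243.01 + (-83) = 160.01.
T_out = 10⁶/160.01 = 6249.5 K → 6250 K; t = 62.5.
G = 99.47·ln 62.5 − 161.1 = 99.47·4.1352 − 161.1 = 250.225.
Rounded: 250.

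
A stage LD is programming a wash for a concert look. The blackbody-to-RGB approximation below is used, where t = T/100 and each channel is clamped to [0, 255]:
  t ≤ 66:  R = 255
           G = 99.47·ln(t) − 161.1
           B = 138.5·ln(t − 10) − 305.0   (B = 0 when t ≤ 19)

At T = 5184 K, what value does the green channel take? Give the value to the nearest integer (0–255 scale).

232

t = 5184/100 = 51.84; the t ≤ 66 branch applies.
G = 99.47·ln 51.84 − 161.1 = 99.47·3.9482 − 161.1 = 231.624.
Rounded: 232.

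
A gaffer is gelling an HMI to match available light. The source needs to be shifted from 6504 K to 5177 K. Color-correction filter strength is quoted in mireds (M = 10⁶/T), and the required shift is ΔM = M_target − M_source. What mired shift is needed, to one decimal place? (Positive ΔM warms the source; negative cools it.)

+39.4 mireds

M_source = 10⁶/6504 = 153.752; M_target = 10⁶/5177 = 193.162.
ΔM = 193.162 − 153.752 = 39.411 → +39.4 mireds, a warming shift.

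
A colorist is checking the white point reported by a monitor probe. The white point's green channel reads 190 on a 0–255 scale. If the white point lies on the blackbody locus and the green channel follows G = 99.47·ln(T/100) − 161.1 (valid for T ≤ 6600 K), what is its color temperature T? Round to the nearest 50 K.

ln t = (190 + 161.1) / 99.47 = 3.5297.
t = e^3.5297 = 34.114.
T = 100·t = 3411 K → 3400 K to the nearest 50 K.

3400 K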